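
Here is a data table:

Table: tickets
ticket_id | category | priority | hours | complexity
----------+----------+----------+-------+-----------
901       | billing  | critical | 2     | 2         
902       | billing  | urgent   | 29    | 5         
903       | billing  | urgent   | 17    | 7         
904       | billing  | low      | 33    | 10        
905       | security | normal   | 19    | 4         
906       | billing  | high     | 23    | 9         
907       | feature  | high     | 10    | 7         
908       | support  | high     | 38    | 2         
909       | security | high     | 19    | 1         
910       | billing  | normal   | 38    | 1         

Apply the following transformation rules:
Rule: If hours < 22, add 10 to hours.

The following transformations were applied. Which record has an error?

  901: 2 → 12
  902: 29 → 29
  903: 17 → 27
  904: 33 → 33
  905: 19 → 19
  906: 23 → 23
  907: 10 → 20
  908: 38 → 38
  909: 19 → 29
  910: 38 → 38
Record 905 has an error. The correct transformed value should be 29, not 19.

Step 1: Check each record against the rule
Step 2: Record 905 has hours = 19
Step 3: Since 19 < 22, the bonus should have been applied
Step 4: Correct value = 29, but claimed value = 19
Conclusion: Record 905 has the error.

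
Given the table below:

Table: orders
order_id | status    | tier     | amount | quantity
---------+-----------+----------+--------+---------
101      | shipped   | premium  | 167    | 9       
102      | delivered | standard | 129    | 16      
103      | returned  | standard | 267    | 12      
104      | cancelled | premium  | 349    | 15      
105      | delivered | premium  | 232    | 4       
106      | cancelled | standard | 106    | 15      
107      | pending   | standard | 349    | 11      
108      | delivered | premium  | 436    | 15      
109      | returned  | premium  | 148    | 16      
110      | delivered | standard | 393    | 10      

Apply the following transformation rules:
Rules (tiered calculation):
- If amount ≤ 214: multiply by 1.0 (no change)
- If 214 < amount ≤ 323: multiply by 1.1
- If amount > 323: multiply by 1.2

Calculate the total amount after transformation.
2931.3

Step 1: Tier 1 (amount ≤ 214): 4 records, sum = 550 × 1.0 = 550.0
Step 2: Tier 2 (214 < amount ≤ 323): 2 records, sum = 499 × 1.1 = 548.9
Step 3: Tier 3 (amount > 323): 4 records, sum = 1527 × 1.2 = 1832.4
Step 4: Final sum = 550.0 + 548.9 + 1832.4 = 2931.3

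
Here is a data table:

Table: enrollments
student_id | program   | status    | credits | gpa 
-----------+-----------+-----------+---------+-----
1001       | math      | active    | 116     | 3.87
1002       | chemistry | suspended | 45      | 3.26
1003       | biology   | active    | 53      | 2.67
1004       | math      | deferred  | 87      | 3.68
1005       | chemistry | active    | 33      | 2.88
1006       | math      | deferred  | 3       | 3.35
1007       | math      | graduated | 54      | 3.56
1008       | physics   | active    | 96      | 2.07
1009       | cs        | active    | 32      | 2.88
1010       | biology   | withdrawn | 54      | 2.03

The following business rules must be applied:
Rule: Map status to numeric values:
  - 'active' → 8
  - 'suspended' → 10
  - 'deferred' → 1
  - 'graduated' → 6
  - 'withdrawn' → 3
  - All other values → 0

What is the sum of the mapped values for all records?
61

Step 1: Apply mapping to each record
Step 2: Count by status:
  'active': 5 records × 8 = 40
  'suspended': 1 records × 10 = 10
  'deferred': 2 records × 1 = 2
  'graduated': 1 records × 6 = 6
  'withdrawn': 1 records × 3 = 3
Step 3: Sum all mapped values = 61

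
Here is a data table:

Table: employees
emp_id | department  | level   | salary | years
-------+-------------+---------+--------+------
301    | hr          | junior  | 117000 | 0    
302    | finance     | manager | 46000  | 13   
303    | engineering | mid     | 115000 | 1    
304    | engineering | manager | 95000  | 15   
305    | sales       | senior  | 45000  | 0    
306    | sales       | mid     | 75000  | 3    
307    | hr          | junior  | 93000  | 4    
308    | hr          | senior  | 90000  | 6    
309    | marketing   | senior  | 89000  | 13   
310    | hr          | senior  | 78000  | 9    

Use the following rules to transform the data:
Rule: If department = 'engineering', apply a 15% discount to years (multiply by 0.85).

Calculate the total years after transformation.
61.6

Step 1: Records with department = 'engineering' have total years = 16
Step 2: Apply multiplier: 16 × 0.85 = 13.6
Step 3: Other records total: 48
Step 4: Final sum = 13.6 + 48 = 61.6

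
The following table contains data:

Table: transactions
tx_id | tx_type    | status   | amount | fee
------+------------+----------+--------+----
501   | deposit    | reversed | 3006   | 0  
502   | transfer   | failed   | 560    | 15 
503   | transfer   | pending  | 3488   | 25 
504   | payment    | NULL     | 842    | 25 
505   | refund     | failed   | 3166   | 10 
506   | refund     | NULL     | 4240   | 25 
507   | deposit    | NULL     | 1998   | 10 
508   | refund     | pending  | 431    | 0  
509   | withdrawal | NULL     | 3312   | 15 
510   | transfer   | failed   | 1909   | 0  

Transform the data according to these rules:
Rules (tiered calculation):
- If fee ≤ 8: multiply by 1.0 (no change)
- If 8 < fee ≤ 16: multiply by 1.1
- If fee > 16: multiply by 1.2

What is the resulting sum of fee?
145.0

Step 1: Tier 1 (fee ≤ 8): 3 records, sum = 0 × 1.0 = 0.0
Step 2: Tier 2 (8 < fee ≤ 16): 4 records, sum = 50 × 1.1 = 55.0
Step 3: Tier 3 (fee > 16): 3 records, sum = 75 × 1.2 = 90.0
Step 4: Final sum = 0.0 + 55.0 + 90.0 = 145.0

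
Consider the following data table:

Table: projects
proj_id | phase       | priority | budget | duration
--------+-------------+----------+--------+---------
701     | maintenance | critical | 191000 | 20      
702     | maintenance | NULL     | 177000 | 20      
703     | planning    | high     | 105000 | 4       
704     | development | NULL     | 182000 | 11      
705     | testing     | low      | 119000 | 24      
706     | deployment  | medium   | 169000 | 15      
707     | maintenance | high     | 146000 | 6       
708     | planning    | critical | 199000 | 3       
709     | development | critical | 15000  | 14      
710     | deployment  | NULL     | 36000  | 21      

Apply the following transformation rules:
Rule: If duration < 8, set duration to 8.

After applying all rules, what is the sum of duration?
149

Step 1: 3 records have duration < 8
Step 2: These records originally summed to 13
Step 3: After setting to minimum: 3 × 8 = 24
Step 4: Unaffected records sum: 125
Step 5: Final sum = 24 + 125 = 149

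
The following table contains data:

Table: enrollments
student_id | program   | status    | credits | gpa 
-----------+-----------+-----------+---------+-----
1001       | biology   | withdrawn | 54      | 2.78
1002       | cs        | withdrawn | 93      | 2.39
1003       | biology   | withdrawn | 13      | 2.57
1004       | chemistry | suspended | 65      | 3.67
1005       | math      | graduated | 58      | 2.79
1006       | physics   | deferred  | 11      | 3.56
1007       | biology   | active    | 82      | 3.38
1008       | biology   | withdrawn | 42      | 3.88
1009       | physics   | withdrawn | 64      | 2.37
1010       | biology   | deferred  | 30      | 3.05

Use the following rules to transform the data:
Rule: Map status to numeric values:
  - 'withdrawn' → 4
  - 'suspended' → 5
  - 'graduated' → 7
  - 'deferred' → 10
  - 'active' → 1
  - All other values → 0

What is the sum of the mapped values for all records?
53

Step 1: Apply mapping to each record
Step 2: Count by status:
  'withdrawn': 5 records × 4 = 20
  'suspended': 1 records × 5 = 5
  'graduated': 1 records × 7 = 7
  'deferred': 2 records × 10 = 20
  'active': 1 records × 1 = 1
Step 3: Sum all mapped values = 53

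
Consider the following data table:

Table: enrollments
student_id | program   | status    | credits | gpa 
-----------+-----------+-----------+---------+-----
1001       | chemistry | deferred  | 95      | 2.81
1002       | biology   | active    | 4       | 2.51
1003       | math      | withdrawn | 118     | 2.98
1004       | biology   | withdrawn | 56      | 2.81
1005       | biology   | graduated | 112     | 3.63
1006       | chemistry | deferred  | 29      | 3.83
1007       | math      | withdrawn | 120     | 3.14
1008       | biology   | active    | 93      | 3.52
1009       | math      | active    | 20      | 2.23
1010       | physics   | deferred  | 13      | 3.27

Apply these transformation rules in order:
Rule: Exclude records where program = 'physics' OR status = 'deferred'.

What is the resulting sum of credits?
523

Step 1: Find records where program = 'physics' OR status = 'deferred'
Step 2: 3 records match, summing to 137
Step 3: Original sum: 660
Step 4: Remaining sum = 660 - 137 = 523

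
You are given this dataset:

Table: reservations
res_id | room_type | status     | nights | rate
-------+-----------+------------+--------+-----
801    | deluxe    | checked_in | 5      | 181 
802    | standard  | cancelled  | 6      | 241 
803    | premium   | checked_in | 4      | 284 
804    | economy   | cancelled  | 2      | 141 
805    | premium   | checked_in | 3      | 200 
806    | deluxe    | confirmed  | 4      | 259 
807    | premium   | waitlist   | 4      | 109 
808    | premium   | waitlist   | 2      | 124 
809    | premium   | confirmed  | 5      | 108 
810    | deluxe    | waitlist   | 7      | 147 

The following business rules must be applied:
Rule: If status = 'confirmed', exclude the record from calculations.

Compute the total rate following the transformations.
1427

Step 1: Identify records where status = 'confirmed'
Step 2: The excluded records sum to 367
Step 3: Original total rate = 1794
Step 4: Remaining total = 1794 - 367 = 1427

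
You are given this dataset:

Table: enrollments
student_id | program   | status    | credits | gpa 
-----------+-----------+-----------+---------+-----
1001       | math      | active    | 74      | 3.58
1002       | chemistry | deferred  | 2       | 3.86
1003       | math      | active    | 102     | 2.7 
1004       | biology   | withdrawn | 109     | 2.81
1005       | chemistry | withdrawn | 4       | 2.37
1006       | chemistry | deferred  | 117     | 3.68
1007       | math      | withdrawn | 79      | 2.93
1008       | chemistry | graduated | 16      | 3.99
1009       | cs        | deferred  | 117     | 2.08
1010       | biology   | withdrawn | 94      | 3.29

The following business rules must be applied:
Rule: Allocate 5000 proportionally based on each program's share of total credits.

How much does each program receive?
biology: 1421.57, chemistry: 973.39, cs: 819.33, math: 1785.71

Step 1: Calculate total credits = 714
Step 2: Calculate each program's proportion:
  biology: 203/714 = 28.43% → 1421.57
  chemistry: 139/714 = 19.47% → 973.39
  cs: 117/714 = 16.39% → 819.33
  math: 255/714 = 35.71% → 1785.71
Step 3: Verify: sum of allocations ≈ 5000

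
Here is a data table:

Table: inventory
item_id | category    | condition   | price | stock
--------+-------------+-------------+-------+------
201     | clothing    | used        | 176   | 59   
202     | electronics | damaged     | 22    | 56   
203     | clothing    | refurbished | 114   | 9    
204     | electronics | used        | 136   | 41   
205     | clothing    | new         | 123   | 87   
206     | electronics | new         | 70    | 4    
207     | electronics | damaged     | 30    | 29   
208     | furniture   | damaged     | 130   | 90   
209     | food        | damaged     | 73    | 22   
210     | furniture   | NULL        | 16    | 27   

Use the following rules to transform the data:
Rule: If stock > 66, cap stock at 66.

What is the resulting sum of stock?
379

Step 1: 2 records have stock > 66
Step 2: These records originally summed to 177
Step 3: After capping: 2 × 66 = 132
Step 4: Unaffected records sum: 247
Step 5: Final sum = 132 + 247 = 379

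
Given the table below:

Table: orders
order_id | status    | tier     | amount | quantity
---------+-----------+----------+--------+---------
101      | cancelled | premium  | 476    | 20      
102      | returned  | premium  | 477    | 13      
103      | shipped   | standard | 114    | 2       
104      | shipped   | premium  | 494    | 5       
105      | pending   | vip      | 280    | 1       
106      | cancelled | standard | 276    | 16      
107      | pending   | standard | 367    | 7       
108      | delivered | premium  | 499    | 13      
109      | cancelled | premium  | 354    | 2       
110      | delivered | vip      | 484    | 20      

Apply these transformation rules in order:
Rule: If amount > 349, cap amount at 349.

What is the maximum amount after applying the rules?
349

Step 1: Original maximum amount = 499
Step 2: Apply cap at 349
Step 3: 7 records had amount > 349 and were capped
Step 4: Maximum after transformation = 349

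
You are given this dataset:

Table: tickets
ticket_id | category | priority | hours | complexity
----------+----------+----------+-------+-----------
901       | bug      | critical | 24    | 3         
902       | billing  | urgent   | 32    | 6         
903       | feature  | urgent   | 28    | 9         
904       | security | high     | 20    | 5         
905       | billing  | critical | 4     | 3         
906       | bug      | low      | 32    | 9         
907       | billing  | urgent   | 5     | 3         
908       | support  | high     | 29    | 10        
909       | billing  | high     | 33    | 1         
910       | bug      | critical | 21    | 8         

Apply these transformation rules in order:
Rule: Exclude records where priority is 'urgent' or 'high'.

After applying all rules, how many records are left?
4

Step 1: Count records to exclude
  - 3 (urgent) + 3 (high) = 6 records
Step 2: Total records: 10
Step 3: Remaining = 10 - 6 = 4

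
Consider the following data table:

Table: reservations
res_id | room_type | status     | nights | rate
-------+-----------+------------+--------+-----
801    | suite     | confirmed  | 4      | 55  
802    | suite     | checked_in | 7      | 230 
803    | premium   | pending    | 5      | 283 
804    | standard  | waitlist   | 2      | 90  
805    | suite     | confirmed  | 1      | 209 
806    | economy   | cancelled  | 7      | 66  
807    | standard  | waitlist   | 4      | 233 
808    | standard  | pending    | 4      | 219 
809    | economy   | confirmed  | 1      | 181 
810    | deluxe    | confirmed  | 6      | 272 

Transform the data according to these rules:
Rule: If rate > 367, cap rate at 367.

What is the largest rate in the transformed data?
283

Step 1: Original maximum rate = 283
Step 2: Check cap of 367 against maximum
Step 3: No records exceed the cap (max 283 <= cap 367), so no capping applies
Step 4: Maximum after transformation = 283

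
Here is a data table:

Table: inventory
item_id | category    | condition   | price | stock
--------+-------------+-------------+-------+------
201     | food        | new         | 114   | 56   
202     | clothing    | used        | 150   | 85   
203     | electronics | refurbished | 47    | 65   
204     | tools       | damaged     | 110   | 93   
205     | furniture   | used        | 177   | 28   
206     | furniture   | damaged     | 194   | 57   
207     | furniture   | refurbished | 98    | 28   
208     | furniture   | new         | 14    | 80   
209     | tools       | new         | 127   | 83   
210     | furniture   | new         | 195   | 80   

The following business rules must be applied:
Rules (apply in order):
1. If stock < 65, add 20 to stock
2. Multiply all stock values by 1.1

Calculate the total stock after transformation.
808.5

Step 1: Apply Rule 1 - Add 20 to records with stock < 65
  - 4 records affected: 169 + (4 × 20) = 249
  - Unaffected records: 486
  - Sum after Rule 1: 735
Step 2: Apply Rule 2 - Multiply all by 1.1
  - 735 × 1.1 = 808.5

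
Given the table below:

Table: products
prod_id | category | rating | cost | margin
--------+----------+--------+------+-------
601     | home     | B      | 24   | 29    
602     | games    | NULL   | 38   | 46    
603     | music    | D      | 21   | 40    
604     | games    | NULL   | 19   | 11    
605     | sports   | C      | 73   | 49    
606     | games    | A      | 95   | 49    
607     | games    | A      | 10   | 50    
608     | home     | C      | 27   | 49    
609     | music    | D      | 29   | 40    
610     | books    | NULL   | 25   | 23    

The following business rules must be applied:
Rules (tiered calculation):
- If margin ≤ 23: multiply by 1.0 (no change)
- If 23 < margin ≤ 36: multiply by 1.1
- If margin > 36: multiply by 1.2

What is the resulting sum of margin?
453.5

Step 1: Tier 1 (margin ≤ 23): 2 records, sum = 34 × 1.0 = 34.0
Step 2: Tier 2 (23 < margin ≤ 36): 1 records, sum = 29 × 1.1 = 31.9
Step 3: Tier 3 (margin > 36): 7 records, sum = 323 × 1.2 = 387.6
Step 4: Final sum = 34.0 + 31.9 + 387.6 = 453.5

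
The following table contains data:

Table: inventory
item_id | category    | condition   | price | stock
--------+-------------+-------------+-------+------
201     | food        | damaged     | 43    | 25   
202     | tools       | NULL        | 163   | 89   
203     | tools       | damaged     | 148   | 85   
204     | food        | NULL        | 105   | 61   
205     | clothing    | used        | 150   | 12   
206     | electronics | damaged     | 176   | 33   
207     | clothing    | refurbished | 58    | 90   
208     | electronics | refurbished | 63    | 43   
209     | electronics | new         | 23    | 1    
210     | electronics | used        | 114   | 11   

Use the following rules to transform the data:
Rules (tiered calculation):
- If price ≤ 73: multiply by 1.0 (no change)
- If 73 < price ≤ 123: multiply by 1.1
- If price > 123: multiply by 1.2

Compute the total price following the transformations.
1192.3

Step 1: Tier 1 (price ≤ 73): 4 records, sum = 187 × 1.0 = 187.0
Step 2: Tier 2 (73 < price ≤ 123): 2 records, sum = 219 × 1.1 = 240.9
Step 3: Tier 3 (price > 123): 4 records, sum = 637 × 1.2 = 764.4
Step 4: Final sum = 187.0 + 240.9 + 764.4 = 1192.3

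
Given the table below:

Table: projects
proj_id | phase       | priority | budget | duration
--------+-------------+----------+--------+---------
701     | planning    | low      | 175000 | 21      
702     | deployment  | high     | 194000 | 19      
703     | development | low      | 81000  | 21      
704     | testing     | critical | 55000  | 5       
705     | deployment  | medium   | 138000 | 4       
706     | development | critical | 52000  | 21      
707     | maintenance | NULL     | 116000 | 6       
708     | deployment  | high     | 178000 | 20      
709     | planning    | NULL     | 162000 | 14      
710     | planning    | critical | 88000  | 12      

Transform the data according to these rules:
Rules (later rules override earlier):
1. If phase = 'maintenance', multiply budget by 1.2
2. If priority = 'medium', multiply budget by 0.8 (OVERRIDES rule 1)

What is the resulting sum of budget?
1234600.0

Step 1: Rule 2 takes priority for records with priority = 'medium'
  - 1 records: 138000 × 0.8 = 110400.0
Step 2: Rule 1 applies to remaining records with phase = 'maintenance'
  - 1 records: 116000 × 1.2 = 139200.0
Step 3: Other records unchanged: 985000
Step 4: Final sum = 110400.0 + 139200.0 + 985000 = 1234600.0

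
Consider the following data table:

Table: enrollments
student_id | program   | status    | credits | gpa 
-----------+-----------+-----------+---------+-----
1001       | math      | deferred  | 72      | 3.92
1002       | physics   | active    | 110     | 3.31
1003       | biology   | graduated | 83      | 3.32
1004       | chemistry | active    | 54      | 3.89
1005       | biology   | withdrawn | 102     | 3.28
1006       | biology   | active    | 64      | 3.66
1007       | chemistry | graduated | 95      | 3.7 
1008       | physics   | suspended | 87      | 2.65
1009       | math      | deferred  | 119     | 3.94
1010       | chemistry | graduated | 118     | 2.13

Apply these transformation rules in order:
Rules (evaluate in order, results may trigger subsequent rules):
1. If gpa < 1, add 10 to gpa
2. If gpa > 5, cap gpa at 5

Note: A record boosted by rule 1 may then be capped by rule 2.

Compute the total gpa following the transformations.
33.8

Step 1: Apply rule 1 to records with gpa < 1
  - 0 records get bonus of 10
  - Of these, 0 records then exceed 5 and get capped
Step 2: Apply rule 2 to records with gpa > 5
  - 0 records (original) are capped
Step 3: Calculate final sum = 33.8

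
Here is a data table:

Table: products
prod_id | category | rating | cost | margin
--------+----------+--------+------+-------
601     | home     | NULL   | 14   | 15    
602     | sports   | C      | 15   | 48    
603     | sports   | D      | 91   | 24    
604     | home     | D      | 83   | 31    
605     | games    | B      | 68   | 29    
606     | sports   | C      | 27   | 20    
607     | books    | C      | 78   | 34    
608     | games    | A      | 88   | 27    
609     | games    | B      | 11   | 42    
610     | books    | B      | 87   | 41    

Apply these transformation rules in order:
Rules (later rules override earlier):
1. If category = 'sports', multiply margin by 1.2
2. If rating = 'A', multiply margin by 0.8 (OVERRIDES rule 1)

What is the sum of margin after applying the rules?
324.0

Step 1: Rule 2 takes priority for records with rating = 'A'
  - 1 records: 27 × 0.8 = 21.6
Step 2: Rule 1 applies to remaining records with category = 'sports'
  - 3 records: 92 × 1.2 = 110.4
Step 3: Other records unchanged: 192
Step 4: Final sum = 21.6 + 110.4 + 192 = 324.0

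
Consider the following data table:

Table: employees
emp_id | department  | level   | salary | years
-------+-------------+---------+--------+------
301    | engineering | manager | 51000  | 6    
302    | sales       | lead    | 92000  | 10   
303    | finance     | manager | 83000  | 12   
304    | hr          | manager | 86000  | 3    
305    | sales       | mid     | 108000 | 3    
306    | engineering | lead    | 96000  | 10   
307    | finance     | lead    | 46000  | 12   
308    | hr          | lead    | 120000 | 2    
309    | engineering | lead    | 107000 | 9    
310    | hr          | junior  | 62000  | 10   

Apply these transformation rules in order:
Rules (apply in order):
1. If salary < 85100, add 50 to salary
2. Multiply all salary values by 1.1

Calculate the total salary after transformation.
936320.0

Step 1: Apply Rule 1 - Add 50 to records with salary < 85100
  - 4 records affected: 242000 + (4 × 50) = 242200
  - Unaffected records: 609000
  - Sum after Rule 1: 851200
Step 2: Apply Rule 2 - Multiply all by 1.1
  - 851200 × 1.1 = 936320.0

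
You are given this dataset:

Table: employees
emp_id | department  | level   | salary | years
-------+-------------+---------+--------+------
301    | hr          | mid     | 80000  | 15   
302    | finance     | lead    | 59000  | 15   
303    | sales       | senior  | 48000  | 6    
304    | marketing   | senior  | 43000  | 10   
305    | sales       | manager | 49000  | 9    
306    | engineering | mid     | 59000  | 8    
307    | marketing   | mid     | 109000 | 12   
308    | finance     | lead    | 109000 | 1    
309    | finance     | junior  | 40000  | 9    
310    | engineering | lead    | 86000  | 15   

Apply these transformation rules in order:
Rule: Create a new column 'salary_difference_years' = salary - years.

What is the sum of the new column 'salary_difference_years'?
681900

Step 1: For each record, compute salary - years
Example calculations:
  80000 - 15 = 79985
  59000 - 15 = 58985
  48000 - 6 = 47994
  ...
Step 2: Sum all derived values
Step 3: Total = 681900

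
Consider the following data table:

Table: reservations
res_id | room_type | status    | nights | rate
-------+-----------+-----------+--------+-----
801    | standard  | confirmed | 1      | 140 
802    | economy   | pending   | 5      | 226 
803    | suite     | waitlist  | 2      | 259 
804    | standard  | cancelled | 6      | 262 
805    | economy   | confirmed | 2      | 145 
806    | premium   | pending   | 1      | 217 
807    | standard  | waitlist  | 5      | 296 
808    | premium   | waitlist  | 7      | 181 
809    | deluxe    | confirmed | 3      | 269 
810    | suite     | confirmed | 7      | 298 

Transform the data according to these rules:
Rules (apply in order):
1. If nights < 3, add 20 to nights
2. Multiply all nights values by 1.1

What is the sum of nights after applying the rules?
130.9

Step 1: Apply Rule 1 - Add 20 to records with nights < 3
  - 4 records affected: 6 + (4 × 20) = 86
  - Unaffected records: 33
  - Sum after Rule 1: 119
Step 2: Apply Rule 2 - Multiply all by 1.1
  - 119 × 1.1 = 130.9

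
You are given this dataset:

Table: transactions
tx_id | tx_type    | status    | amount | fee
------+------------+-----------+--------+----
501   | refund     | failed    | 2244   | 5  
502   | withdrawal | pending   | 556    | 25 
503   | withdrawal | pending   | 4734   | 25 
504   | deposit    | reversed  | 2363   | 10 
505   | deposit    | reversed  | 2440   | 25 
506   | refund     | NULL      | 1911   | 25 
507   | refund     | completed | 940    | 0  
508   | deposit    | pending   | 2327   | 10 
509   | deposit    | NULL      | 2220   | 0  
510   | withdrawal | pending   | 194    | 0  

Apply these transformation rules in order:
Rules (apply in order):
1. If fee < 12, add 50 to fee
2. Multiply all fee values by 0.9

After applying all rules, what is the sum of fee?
382.5

Step 1: Apply Rule 1 - Add 50 to records with fee < 12
  - 6 records affected: 25 + (6 × 50) = 325
  - Unaffected records: 100
  - Sum after Rule 1: 425
Step 2: Apply Rule 2 - Multiply all by 0.9
  - 425 × 0.9 = 382.5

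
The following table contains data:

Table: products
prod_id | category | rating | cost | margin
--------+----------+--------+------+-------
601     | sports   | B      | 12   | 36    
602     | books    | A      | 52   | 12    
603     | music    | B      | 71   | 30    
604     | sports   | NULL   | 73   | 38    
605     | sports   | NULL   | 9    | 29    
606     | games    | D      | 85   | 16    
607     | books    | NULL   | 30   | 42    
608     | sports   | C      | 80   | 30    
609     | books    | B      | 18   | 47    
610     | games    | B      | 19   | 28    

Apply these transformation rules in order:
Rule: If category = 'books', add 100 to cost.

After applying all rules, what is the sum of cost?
749

Step 1: Count records where category = 'books': 3
Step 2: Total bonus added: 3 × 100 = 300
Step 3: Original sum of cost: 449
Step 4: Final sum = 449 + 300 = 749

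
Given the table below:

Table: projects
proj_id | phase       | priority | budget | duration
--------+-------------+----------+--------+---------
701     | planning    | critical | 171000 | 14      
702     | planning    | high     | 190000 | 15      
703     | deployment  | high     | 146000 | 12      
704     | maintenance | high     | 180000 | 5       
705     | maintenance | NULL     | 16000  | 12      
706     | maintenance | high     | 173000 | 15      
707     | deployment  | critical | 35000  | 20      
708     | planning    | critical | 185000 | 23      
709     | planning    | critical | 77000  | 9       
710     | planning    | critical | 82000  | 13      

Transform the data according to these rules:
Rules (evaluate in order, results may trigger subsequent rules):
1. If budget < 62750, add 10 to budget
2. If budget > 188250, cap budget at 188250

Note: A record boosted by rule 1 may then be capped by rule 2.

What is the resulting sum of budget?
1253270

Step 1: Apply rule 1 to records with budget < 62750
  - 2 records get bonus of 10
  - Of these, 0 records then exceed 188250 and get capped
Step 2: Apply rule 2 to records with budget > 188250
  - 1 records (original) are capped
Step 3: Calculate final sum = 1253270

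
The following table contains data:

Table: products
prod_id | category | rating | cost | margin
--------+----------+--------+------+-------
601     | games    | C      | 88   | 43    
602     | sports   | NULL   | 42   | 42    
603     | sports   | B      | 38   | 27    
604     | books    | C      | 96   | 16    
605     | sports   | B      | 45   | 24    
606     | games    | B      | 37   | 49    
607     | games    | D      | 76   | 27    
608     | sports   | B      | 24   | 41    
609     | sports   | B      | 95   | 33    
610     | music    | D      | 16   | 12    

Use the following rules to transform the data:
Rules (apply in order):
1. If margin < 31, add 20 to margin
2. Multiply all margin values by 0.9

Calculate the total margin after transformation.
372.6

Step 1: Apply Rule 1 - Add 20 to records with margin < 31
  - 5 records affected: 106 + (5 × 20) = 206
  - Unaffected records: 208
  - Sum after Rule 1: 414
Step 2: Apply Rule 2 - Multiply all by 0.9
  - 414 × 0.9 = 372.6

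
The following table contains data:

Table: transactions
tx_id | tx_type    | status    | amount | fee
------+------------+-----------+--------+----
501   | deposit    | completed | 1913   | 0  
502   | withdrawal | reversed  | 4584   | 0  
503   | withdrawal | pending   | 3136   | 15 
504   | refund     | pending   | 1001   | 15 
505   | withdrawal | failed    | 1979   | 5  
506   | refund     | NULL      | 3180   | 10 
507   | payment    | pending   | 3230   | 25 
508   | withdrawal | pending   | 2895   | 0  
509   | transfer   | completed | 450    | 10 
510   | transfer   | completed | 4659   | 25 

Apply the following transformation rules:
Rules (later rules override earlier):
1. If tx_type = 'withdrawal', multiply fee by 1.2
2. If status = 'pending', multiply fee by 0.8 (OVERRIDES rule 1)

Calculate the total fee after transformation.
95.0

Step 1: Rule 2 takes priority for records with status = 'pending'
  - 4 records: 55 × 0.8 = 44.0
Step 2: Rule 1 applies to remaining records with tx_type = 'withdrawal'
  - 2 records: 5 × 1.2 = 6.0
Step 3: Other records unchanged: 45
Step 4: Final sum = 44.0 + 6.0 + 45 = 95.0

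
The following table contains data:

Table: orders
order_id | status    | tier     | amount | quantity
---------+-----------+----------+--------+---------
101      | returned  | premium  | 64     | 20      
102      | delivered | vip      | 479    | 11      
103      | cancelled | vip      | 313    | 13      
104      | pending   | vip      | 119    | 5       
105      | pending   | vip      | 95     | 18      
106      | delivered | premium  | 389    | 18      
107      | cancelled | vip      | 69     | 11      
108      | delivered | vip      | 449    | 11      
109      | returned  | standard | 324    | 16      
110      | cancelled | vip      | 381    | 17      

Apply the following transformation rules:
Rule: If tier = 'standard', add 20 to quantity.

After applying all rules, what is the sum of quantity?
160

Step 1: Count records where tier = 'standard': 1
Step 2: Total bonus added: 1 × 20 = 20
Step 3: Original sum of quantity: 140
Step 4: Final sum = 140 + 20 = 160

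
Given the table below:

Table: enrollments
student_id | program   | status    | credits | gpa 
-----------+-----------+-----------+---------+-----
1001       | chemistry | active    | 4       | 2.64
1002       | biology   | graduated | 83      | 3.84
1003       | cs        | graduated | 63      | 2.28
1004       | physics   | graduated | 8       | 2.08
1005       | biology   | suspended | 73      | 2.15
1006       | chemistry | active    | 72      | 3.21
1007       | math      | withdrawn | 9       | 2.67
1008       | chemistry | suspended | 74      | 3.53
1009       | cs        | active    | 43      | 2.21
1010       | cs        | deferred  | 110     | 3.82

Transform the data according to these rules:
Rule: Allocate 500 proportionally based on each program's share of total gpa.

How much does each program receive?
biology: 105.35, chemistry: 164.97, cs: 146.15, math: 46.96, physics: 36.58

Step 1: Calculate total gpa = 28.43
Step 2: Calculate each program's proportion:
  biology: 5.99/28.43 = 21.07% → 105.35
  chemistry: 9.38/28.43 = 32.99% → 164.97
  cs: 8.31/28.43 = 29.23% → 146.15
  math: 2.67/28.43 = 9.39% → 46.96
  physics: 2.08/28.43 = 7.32% → 36.58
Step 3: Verify: sum of allocations ≈ 500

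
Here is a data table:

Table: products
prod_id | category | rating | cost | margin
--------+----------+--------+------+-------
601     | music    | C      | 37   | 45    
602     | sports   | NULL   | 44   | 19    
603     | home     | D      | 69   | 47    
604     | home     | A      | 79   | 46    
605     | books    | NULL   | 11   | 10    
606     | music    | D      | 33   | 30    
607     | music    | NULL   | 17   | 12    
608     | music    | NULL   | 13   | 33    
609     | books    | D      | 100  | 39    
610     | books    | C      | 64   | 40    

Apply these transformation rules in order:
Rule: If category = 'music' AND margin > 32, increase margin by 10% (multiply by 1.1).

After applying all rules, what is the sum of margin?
328.8

Step 1: Find records where category = 'music' AND margin > 32
Step 2: 2 records match, summing to 78
Step 3: After multiplier: 78 × 1.1 = 85.8
Step 4: Unaffected records sum: 243
Step 5: Final sum = 85.8 + 243 = 328.8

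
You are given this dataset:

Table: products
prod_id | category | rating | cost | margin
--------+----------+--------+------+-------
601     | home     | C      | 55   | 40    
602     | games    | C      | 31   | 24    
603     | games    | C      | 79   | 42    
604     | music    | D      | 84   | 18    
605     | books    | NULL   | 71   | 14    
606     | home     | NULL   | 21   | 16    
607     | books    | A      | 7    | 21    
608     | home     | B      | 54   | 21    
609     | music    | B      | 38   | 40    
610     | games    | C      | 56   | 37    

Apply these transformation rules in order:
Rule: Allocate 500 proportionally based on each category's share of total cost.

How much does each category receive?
books: 78.63, games: 167.34, home: 131.05, music: 122.98

Step 1: Calculate total cost = 496
Step 2: Calculate each category's proportion:
  books: 78/496 = 15.73% → 78.63
  games: 166/496 = 33.47% → 167.34
  home: 130/496 = 26.21% → 131.05
  music: 122/496 = 24.60% → 122.98
Step 3: Verify: sum of allocations ≈ 500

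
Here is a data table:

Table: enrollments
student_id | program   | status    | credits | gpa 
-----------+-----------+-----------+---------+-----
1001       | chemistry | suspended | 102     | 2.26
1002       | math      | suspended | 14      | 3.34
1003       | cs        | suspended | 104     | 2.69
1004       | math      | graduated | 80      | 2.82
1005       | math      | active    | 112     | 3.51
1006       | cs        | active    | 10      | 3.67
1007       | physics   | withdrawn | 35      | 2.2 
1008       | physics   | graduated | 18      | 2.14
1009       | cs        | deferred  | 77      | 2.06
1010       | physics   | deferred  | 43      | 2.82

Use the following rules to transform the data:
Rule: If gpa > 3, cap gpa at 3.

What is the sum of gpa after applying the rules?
25.99

Step 1: 3 records have gpa > 3
Step 2: These records originally summed to 10.52
Step 3: After capping: 3 × 3 = 9
Step 4: Unaffected records sum: 16.99
Step 5: Final sum = 9 + 16.99 = 25.99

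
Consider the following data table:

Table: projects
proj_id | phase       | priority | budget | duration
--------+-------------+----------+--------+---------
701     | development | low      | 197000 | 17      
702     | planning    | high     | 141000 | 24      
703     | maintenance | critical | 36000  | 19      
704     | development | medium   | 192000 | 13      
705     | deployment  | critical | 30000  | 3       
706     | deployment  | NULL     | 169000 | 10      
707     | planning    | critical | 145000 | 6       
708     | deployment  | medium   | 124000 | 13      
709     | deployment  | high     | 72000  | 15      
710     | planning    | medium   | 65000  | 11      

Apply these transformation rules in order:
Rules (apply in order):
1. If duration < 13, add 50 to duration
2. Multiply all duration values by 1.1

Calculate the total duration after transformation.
364.1

Step 1: Apply Rule 1 - Add 50 to records with duration < 13
  - 4 records affected: 30 + (4 × 50) = 230
  - Unaffected records: 101
  - Sum after Rule 1: 331
Step 2: Apply Rule 2 - Multiply all by 1.1
  - 331 × 1.1 = 364.1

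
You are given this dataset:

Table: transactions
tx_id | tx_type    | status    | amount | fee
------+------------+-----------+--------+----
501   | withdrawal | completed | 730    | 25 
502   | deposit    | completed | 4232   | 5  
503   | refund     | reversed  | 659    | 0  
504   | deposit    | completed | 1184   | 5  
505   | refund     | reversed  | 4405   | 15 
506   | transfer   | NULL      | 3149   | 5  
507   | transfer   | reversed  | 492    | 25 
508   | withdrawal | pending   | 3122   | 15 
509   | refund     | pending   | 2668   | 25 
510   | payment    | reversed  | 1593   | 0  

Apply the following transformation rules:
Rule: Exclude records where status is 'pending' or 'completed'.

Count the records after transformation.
5

Step 1: Count records to exclude
  - 2 (pending) + 3 (completed) = 5 records
Step 2: Total records: 10
Step 3: Remaining = 10 - 5 = 5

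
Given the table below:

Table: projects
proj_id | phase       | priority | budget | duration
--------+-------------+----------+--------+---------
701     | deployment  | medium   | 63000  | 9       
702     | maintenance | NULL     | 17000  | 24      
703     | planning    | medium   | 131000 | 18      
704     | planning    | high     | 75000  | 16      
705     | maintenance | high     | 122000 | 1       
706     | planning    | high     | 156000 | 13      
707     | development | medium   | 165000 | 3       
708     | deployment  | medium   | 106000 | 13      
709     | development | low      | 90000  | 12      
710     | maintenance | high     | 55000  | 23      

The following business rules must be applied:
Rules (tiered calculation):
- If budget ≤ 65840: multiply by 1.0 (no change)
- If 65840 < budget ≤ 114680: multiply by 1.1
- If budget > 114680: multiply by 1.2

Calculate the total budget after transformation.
1121900.0

Step 1: Tier 1 (budget ≤ 65840): 3 records, sum = 135000 × 1.0 = 135000.0
Step 2: Tier 2 (65840 < budget ≤ 114680): 3 records, sum = 271000 × 1.1 = 298100.0
Step 3: Tier 3 (budget > 114680): 4 records, sum = 574000 × 1.2 = 688800.0
Step 4: Final sum = 135000.0 + 298100.0 + 688800.0 = 1121900.0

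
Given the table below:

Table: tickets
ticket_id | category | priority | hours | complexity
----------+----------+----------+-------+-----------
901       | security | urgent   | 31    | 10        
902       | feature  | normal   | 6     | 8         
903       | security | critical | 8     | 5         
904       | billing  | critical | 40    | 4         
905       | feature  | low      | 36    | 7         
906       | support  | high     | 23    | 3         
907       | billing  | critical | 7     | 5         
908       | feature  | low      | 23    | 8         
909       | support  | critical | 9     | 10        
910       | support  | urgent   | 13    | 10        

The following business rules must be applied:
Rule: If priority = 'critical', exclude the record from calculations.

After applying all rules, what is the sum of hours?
132

Step 1: Identify records where priority = 'critical'
Step 2: The excluded records sum to 64
Step 3: Original total hours = 196
Step 4: Remaining total = 196 - 64 = 132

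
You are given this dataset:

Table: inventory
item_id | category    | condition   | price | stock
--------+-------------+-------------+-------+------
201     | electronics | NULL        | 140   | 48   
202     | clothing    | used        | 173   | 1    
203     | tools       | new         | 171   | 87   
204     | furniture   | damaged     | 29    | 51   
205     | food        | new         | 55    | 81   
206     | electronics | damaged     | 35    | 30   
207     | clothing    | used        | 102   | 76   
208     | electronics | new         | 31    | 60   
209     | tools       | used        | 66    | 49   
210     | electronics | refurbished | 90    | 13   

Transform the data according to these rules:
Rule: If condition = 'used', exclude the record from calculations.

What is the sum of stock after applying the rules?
370

Step 1: Identify records where condition = 'used'
Step 2: The excluded records sum to 126
Step 3: Original total stock = 496
Step 4: Remaining total = 496 - 126 = 370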